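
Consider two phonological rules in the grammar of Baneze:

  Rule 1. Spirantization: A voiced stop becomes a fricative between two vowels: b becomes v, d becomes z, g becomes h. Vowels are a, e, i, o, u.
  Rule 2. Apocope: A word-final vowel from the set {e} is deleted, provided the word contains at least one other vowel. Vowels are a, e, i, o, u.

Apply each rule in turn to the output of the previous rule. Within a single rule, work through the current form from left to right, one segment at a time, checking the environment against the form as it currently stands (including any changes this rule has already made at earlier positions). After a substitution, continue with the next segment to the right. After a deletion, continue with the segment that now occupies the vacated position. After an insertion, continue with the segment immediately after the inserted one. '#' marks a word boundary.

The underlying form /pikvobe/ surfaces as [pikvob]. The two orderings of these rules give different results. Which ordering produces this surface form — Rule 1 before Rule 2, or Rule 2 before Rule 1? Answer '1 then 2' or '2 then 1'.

2 then 1

Order 1 then 2:
  1 Spirantization: [pikvobe] → [pikvove]
  2 Apocope: [pikvove] → [pikvov]
  result: [pikvov]
Order 2 then 1:
  2 Apocope: [pikvobe] → [pikvob]
  1 Spirantization: no change — [pikvob]
  result: [pikvob]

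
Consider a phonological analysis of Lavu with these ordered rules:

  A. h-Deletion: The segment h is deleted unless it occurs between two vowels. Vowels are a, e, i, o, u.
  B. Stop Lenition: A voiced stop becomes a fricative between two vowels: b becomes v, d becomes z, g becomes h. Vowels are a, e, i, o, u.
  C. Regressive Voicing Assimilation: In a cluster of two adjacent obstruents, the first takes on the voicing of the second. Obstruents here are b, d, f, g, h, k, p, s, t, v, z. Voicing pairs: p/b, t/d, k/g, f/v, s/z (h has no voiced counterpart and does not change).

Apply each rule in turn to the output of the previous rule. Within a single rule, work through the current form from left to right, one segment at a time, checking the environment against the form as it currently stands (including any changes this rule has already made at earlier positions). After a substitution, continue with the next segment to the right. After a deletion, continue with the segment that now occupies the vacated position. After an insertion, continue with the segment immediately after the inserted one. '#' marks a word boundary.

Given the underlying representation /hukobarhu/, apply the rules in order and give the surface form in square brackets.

A h-Deletion: [hukobarhu] → [ukobaru]
B Stop Lenition: [ukobaru] → [ukovaru]
C Regressive Voicing Assimilation: no change — [ukovaru]

[ukovaru]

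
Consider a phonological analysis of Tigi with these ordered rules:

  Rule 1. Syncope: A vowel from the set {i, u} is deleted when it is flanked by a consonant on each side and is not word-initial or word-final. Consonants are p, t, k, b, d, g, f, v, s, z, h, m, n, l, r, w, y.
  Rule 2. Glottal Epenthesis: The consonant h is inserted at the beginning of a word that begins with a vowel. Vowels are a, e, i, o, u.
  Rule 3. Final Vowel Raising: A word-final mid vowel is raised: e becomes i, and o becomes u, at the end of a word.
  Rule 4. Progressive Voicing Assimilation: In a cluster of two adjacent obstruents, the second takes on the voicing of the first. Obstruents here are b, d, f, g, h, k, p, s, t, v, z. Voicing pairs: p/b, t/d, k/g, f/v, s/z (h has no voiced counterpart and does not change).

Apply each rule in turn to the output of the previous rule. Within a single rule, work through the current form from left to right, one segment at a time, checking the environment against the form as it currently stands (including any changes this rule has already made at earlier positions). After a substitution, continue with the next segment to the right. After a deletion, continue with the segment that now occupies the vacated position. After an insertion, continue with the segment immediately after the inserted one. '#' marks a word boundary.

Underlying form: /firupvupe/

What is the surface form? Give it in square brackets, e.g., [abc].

Rule 1 Syncope: [firupvupe] → [frpvpe]
Rule 2 Glottal Epenthesis: no change — [frpvpe]
Rule 3 Final Vowel Raising: [frpvpe] → [frpvpi]
Rule 4 Progressive Voicing Assimilation: [frpvpi] → [frpfpi]

[frpfpi]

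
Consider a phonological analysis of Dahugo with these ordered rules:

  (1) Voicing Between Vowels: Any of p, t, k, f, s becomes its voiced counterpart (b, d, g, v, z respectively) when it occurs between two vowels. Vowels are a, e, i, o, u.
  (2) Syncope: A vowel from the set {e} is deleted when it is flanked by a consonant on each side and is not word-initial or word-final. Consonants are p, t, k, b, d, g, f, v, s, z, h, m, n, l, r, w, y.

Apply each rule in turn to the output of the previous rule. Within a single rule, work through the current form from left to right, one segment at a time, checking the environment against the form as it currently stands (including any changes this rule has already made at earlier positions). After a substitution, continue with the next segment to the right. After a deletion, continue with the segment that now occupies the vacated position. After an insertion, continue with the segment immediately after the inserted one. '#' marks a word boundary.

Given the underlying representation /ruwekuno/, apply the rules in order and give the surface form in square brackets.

[ruwguno]

(1) Voicing Between Vowels: [ruwekuno] → [ruweguno]
(2) Syncope: [ruweguno] → [ruwguno]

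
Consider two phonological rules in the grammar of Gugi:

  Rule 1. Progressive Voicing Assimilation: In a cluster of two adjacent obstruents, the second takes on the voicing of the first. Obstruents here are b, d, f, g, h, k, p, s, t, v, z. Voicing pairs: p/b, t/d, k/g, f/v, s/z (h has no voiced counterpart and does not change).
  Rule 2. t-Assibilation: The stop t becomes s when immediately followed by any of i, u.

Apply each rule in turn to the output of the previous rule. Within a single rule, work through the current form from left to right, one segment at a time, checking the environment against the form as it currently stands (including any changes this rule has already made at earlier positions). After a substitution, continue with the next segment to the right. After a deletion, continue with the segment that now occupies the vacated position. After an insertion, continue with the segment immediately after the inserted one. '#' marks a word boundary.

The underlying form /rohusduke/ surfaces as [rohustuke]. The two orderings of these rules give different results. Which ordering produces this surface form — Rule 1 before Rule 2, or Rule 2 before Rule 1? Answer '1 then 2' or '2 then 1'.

2 then 1

Order 1 then 2:
  1 Progressive Voicing Assimilation: [rohusduke] → [rohustuke]
  2 t-Assibilation: [rohustuke] → [rohussuke]
  result: [rohussuke]
Order 2 then 1:
  2 t-Assibilation: no change — [rohusduke]
  1 Progressive Voicing Assimilation: [rohusduke] → [rohustuke]
  result: [rohustuke]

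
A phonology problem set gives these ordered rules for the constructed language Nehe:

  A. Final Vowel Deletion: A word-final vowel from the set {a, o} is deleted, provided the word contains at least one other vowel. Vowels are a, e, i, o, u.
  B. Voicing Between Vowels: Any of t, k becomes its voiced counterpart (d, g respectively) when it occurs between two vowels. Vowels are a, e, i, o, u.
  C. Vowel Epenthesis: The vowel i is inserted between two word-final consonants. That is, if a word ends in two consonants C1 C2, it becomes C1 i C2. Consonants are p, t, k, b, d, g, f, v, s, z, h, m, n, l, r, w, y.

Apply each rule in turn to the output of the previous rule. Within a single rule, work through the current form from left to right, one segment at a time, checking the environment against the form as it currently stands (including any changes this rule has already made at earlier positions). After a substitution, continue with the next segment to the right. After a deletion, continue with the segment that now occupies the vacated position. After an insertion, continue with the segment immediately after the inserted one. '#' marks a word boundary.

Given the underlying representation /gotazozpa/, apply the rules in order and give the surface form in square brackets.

[godazozip]

A Final Vowel Deletion: [gotazozpa] → [gotazozp]
B Voicing Between Vowels: [gotazozp] → [godazozp]
C Vowel Epenthesis: [godazozp] → [godazozip]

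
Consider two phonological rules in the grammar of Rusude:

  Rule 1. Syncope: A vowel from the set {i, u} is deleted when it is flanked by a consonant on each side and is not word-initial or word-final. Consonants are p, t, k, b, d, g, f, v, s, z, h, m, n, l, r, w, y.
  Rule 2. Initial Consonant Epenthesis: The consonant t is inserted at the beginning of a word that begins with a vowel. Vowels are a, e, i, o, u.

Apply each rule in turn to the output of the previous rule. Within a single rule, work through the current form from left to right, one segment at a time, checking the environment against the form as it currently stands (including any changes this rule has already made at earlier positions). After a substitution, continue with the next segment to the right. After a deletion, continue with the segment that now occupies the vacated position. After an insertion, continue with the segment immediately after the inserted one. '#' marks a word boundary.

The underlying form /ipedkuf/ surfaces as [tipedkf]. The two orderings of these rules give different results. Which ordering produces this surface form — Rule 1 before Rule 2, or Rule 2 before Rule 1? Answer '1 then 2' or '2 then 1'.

1 then 2

Order 1 then 2:
  1 Syncope: [ipedkuf] → [ipedkf]
  2 Initial Consonant Epenthesis: [ipedkf] → [tipedkf]
  result: [tipedkf]
Order 2 then 1:
  2 Initial Consonant Epenthesis: [ipedkuf] → [tipedkuf]
  1 Syncope: [tipedkuf] → [tpedkf]
  result: [tpedkf]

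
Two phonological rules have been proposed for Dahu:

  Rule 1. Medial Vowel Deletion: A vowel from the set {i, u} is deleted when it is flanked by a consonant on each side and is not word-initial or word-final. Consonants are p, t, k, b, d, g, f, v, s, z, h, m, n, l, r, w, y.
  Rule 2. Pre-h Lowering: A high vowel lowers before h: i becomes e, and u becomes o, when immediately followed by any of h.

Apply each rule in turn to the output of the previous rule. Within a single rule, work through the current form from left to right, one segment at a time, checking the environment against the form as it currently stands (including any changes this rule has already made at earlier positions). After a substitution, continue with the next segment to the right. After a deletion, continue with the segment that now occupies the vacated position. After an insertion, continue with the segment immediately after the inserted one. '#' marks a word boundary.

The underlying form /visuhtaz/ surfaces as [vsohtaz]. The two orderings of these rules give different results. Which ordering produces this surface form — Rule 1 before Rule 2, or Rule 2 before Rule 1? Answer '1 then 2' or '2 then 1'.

Order 1 then 2:
  1 Medial Vowel Deletion: [visuhtaz] → [vshtaz]
  2 Pre-h Lowering: no change — [vshtaz]
  result: [vshtaz]
Order 2 then 1:
  2 Pre-h Lowering: [visuhtaz] → [visohtaz]
  1 Medial Vowel Deletion: [visohtaz] → [vsohtaz]
  result: [vsohtaz]

2 then 1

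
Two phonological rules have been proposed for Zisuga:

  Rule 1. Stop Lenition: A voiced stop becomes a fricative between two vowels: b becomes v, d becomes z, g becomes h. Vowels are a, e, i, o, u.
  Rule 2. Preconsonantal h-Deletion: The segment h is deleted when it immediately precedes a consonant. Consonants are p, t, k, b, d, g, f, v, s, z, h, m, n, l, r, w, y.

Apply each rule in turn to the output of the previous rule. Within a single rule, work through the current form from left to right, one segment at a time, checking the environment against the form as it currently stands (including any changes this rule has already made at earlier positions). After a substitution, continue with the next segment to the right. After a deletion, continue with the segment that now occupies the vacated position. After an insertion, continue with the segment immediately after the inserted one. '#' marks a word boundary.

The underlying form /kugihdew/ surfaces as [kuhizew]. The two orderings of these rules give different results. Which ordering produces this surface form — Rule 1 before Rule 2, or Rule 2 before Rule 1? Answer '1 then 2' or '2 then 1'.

2 then 1

Order 1 then 2:
  1 Stop Lenition: [kugihdew] → [kuhihdew]
  2 Preconsonantal h-Deletion: [kuhihdew] → [kuhidew]
  result: [kuhidew]
Order 2 then 1:
  2 Preconsonantal h-Deletion: [kugihdew] → [kugidew]
  1 Stop Lenition: [kugidew] → [kuhizew]
  result: [kuhizew]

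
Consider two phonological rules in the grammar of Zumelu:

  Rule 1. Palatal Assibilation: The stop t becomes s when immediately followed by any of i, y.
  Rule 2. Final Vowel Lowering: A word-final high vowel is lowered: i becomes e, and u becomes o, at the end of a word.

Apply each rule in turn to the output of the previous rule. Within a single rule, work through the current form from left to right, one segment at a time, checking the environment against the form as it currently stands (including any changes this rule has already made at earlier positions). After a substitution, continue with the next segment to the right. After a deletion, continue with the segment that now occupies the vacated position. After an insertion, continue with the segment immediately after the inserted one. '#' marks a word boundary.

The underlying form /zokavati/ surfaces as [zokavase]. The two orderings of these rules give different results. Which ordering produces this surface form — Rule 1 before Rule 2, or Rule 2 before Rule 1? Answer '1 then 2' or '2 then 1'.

Order 1 then 2:
  1 Palatal Assibilation: [zokavati] → [zokavasi]
  2 Final Vowel Lowering: [zokavasi] → [zokavase]
  result: [zokavase]
Order 2 then 1:
  2 Final Vowel Lowering: [zokavati] → [zokavate]
  1 Palatal Assibilation: no change — [zokavate]
  result: [zokavate]

1 then 2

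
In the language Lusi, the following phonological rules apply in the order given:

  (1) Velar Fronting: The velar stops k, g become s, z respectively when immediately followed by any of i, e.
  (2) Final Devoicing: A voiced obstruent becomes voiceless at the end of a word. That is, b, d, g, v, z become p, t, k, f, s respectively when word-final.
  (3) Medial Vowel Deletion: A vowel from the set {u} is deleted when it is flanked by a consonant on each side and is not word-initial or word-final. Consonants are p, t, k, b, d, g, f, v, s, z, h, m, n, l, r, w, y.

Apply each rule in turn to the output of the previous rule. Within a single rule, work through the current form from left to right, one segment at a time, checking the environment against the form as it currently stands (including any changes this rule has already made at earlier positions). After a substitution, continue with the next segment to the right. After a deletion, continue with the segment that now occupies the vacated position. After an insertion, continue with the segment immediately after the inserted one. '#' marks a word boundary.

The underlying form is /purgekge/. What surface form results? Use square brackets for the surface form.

[przekze]

(1) Velar Fronting: [purgekge] → [purzekze]
(2) Final Devoicing: no change — [purzekze]
(3) Medial Vowel Deletion: [purzekze] → [przekze]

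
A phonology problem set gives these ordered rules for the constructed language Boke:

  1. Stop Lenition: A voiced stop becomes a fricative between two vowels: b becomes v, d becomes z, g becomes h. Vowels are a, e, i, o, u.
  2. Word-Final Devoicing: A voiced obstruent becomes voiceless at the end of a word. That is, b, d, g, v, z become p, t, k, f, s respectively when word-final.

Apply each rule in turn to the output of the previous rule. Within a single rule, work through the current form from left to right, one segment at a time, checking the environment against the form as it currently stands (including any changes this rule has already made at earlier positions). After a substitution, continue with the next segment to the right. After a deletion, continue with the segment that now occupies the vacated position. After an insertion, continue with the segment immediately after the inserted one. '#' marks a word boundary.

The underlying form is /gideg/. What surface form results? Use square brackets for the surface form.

1 Stop Lenition: [gideg] → [gizeg]
2 Word-Final Devoicing: [gizeg] → [gizek]

[gizek]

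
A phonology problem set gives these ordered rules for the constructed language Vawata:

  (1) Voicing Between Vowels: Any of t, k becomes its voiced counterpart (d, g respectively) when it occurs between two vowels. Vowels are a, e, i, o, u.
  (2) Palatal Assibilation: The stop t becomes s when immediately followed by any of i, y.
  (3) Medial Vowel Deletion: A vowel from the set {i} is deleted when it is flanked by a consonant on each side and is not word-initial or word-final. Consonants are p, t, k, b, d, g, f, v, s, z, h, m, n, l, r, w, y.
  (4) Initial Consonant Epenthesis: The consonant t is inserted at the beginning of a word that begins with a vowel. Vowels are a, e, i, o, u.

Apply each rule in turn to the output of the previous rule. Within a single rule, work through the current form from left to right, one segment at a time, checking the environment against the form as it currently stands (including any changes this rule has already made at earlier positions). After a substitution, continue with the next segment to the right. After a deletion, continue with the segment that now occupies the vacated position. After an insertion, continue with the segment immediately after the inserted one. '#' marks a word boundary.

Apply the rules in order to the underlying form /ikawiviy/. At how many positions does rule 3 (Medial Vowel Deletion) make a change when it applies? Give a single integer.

2

(1) Voicing Between Vowels: [ikawiviy] → [igawiviy]
(2) Palatal Assibilation: no change — [igawiviy]
(3) Medial Vowel Deletion: [igawiviy] → [igawvy]
(4) Initial Consonant Epenthesis: [igawvy] → [tigawvy]
Rule 3 changed 2 position(s).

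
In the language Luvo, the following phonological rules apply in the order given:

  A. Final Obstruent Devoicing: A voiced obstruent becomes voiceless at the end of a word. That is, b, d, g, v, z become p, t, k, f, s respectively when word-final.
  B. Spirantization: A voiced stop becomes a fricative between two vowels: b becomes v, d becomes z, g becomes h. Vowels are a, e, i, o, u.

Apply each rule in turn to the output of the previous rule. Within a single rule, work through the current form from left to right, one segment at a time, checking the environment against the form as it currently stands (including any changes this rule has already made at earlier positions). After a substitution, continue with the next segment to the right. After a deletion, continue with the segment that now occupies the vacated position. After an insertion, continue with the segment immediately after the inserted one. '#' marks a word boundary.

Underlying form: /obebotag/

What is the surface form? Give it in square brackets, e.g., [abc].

A Final Obstruent Devoicing: [obebotag] → [obebotak]
B Spirantization: [obebotak] → [ovevotak]

[ovevotak]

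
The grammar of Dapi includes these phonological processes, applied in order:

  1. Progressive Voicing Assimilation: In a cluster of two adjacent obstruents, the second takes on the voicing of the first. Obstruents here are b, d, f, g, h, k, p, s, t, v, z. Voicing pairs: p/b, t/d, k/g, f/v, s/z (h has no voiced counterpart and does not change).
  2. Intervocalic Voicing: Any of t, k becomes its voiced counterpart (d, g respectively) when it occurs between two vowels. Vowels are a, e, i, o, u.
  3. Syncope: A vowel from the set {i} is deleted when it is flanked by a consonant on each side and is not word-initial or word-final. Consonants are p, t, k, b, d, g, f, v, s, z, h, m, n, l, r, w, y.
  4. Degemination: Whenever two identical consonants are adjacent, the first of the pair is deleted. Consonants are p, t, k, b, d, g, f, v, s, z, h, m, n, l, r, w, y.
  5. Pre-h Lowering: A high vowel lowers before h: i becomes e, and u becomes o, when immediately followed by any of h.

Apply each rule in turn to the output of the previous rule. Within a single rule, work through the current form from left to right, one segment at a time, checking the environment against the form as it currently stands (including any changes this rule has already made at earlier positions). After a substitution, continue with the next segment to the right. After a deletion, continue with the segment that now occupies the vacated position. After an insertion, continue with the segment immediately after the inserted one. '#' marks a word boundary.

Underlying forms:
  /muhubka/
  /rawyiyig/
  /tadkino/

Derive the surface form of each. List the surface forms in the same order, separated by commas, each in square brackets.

/muhubka/:
  1 Progressive Voicing Assimilation: [muhubka] → [muhubga]
  2 Intervocalic Voicing: no change — [muhubga]
  3 Syncope: no change — [muhubga]
  4 Degemination: no change — [muhubga]
  5 Pre-h Lowering: [muhubga] → [mohubga]
/rawyiyig/:
  1 Progressive Voicing Assimilation: no change — [rawyiyig]
  2 Intervocalic Voicing: no change — [rawyiyig]
  3 Syncope: [rawyiyig] → [rawyyg]
  4 Degemination: [rawyyg] → [rawyg]
  5 Pre-h Lowering: no change — [rawyg]
/tadkino/:
  1 Progressive Voicing Assimilation: [tadkino] → [tadgino]
  2 Intervocalic Voicing: no change — [tadgino]
  3 Syncope: [tadgino] → [tadgno]
  4 Degemination: no change — [tadgno]
  5 Pre-h Lowering: no change — [tadgno]

[mohubga], [rawyg], [tadgno]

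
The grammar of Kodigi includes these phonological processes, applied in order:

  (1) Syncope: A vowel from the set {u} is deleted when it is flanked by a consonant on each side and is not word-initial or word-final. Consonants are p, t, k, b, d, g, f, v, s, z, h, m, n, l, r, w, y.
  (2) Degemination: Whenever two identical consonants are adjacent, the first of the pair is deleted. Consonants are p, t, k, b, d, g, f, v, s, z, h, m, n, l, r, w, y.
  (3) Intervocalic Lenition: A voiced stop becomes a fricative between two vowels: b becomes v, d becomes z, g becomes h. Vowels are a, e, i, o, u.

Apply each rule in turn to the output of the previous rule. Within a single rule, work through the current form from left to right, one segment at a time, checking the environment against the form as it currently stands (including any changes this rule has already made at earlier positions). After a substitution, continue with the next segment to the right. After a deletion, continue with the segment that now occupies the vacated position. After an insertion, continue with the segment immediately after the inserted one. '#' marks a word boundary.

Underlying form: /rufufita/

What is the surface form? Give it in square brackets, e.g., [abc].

[rfita]

(1) Syncope: [rufufita] → [rffita]
(2) Degemination: [rffita] → [rfita]
(3) Intervocalic Lenition: no change — [rfita]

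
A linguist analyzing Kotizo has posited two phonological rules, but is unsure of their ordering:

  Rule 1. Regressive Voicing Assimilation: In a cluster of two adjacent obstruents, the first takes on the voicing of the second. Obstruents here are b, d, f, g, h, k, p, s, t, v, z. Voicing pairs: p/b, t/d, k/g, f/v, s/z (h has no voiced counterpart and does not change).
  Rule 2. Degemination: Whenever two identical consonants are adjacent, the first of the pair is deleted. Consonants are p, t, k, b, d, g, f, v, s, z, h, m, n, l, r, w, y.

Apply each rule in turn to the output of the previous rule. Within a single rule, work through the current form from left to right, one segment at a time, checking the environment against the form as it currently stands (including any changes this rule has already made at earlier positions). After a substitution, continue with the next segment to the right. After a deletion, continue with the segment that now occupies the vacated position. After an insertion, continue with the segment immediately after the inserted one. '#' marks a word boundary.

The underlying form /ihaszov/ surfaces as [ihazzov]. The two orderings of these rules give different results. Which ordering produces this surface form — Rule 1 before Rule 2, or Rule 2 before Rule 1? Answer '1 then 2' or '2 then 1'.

2 then 1

Order 1 then 2:
  1 Regressive Voicing Assimilation: [ihaszov] → [ihazzov]
  2 Degemination: [ihazzov] → [ihazov]
  result: [ihazov]
Order 2 then 1:
  2 Degemination: no change — [ihaszov]
  1 Regressive Voicing Assimilation: [ihaszov] → [ihazzov]
  result: [ihazzov]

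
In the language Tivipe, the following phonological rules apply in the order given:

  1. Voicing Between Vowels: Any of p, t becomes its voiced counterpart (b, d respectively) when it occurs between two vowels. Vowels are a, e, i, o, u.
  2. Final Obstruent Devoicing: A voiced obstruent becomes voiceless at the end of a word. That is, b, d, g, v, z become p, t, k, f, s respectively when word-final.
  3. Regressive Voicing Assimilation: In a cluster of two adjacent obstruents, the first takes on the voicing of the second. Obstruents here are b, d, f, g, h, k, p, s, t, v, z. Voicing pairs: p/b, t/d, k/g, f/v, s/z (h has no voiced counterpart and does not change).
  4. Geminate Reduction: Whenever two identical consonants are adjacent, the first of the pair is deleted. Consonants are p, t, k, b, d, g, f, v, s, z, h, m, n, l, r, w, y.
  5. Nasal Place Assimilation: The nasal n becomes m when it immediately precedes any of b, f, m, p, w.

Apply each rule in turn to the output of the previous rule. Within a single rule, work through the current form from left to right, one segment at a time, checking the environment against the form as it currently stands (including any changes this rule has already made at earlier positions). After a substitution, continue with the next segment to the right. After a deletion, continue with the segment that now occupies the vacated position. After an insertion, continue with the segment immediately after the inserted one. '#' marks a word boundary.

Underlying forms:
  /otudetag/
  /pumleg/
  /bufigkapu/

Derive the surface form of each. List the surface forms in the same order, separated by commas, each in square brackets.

[odudedak], [pumlek], [bufikabu]

/otudetag/:
  1 Voicing Between Vowels: [otudetag] → [odudedag]
  2 Final Obstruent Devoicing: [odudedag] → [odudedak]
  3 Regressive Voicing Assimilation: no change — [odudedak]
  4 Geminate Reduction: no change — [odudedak]
  5 Nasal Place Assimilation: no change — [odudedak]
/pumleg/:
  1 Voicing Between Vowels: no change — [pumleg]
  2 Final Obstruent Devoicing: [pumleg] → [pumlek]
  3 Regressive Voicing Assimilation: no change — [pumlek]
  4 Geminate Reduction: no change — [pumlek]
  5 Nasal Place Assimilation: no change — [pumlek]
/bufigkapu/:
  1 Voicing Between Vowels: [bufigkapu] → [bufigkabu]
  2 Final Obstruent Devoicing: no change — [bufigkabu]
  3 Regressive Voicing Assimilation: [bufigkabu] → [bufikkabu]
  4 Geminate Reduction: [bufikkabu] → [bufikabu]
  5 Nasal Place Assimilation: no change — [bufikabu]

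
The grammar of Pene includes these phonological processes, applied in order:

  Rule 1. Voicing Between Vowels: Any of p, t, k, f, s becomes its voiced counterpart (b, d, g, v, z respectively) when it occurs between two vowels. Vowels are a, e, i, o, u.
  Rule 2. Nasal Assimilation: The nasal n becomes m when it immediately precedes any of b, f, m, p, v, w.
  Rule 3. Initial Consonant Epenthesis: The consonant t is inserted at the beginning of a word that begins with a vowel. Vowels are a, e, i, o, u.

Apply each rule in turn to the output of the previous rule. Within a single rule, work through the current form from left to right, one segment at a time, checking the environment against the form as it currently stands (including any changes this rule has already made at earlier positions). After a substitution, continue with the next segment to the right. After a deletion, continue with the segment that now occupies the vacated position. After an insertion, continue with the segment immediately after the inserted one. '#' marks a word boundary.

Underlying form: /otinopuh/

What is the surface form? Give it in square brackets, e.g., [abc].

[todinobuh]

Rule 1 Voicing Between Vowels: [otinopuh] → [odinobuh]
Rule 2 Nasal Assimilation: no change — [odinobuh]
Rule 3 Initial Consonant Epenthesis: [odinobuh] → [todinobuh]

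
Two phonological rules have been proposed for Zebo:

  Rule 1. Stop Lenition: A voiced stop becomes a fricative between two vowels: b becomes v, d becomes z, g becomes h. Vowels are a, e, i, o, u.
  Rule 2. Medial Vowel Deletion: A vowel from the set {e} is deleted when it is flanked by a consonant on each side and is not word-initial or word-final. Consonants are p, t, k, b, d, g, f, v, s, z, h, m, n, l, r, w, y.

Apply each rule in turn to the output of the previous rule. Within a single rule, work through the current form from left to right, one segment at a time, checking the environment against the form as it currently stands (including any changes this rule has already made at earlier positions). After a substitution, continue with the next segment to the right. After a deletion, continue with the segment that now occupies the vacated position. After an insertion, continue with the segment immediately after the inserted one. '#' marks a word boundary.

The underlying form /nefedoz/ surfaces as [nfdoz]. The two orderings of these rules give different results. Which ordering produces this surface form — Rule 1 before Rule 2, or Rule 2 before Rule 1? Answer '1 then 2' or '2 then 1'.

Order 1 then 2:
  1 Stop Lenition: [nefedoz] → [nefezoz]
  2 Medial Vowel Deletion: [nefezoz] → [nfzoz]
  result: [nfzoz]
Order 2 then 1:
  2 Medial Vowel Deletion: [nefedoz] → [nfdoz]
  1 Stop Lenition: no change — [nfdoz]
  result: [nfdoz]

2 then 1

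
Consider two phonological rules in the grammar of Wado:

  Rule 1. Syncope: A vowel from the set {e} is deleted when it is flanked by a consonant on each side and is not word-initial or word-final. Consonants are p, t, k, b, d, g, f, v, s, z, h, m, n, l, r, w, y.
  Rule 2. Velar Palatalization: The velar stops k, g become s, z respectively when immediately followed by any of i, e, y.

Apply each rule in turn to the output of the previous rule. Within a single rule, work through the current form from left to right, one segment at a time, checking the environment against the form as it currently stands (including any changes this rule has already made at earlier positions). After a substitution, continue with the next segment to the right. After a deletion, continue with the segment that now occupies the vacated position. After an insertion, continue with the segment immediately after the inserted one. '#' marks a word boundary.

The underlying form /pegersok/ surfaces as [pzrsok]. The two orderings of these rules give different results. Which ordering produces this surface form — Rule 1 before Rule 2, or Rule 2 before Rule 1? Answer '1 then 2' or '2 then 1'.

Order 1 then 2:
  1 Syncope: [pegersok] → [pgrsok]
  2 Velar Palatalization: no change — [pgrsok]
  result: [pgrsok]
Order 2 then 1:
  2 Velar Palatalization: [pegersok] → [pezersok]
  1 Syncope: [pezersok] → [pzrsok]
  result: [pzrsok]

2 then 1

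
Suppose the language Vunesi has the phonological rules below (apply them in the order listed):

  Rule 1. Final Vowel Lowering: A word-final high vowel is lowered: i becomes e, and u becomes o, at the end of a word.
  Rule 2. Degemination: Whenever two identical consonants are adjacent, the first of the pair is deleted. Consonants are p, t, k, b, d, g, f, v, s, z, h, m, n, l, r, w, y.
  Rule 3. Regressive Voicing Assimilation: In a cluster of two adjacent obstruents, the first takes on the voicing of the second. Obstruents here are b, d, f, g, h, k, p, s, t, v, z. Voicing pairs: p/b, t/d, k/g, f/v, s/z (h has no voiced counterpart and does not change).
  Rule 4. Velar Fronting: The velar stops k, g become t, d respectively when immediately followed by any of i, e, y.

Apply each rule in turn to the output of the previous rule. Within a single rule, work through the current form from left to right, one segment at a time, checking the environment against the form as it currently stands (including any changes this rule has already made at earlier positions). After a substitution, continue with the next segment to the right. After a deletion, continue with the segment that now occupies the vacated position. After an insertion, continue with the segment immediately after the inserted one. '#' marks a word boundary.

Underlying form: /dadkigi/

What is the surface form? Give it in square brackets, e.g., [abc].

[dattide]

Rule 1 Final Vowel Lowering: [dadkigi] → [dadkige]
Rule 2 Degemination: no change — [dadkige]
Rule 3 Regressive Voicing Assimilation: [dadkige] → [datkige]
Rule 4 Velar Fronting: [datkige] → [dattide]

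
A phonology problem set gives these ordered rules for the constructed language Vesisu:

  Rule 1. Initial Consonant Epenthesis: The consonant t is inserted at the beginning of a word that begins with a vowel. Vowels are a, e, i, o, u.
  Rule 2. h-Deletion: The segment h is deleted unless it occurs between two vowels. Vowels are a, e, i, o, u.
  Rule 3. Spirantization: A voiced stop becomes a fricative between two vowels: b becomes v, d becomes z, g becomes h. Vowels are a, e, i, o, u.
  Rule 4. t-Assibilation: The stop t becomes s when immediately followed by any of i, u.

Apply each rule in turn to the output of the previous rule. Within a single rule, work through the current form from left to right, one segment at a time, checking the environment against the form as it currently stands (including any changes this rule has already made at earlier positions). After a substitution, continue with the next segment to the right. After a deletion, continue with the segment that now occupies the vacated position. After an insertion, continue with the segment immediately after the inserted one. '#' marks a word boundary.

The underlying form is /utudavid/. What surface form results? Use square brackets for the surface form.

[susuzavid]

Rule 1 Initial Consonant Epenthesis: [utudavid] → [tutudavid]
Rule 2 h-Deletion: no change — [tutudavid]
Rule 3 Spirantization: [tutudavid] → [tutuzavid]
Rule 4 t-Assibilation: [tutuzavid] → [susuzavid]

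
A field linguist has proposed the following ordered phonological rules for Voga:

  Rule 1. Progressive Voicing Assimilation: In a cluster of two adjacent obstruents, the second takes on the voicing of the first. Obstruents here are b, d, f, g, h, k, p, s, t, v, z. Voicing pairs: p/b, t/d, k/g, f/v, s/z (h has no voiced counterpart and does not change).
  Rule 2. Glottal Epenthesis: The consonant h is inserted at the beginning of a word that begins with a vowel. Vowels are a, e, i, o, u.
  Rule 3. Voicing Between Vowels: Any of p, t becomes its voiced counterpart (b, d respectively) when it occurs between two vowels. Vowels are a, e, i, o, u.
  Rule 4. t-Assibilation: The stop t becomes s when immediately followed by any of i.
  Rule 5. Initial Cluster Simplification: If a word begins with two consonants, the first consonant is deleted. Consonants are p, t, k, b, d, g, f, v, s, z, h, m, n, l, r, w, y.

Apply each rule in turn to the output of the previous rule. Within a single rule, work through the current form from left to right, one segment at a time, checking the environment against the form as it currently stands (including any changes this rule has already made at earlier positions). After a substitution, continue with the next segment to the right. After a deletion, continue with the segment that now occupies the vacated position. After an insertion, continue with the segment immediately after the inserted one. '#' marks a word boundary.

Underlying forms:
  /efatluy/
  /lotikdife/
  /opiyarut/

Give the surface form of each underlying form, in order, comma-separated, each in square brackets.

[hefatluy], [lodiksife], [hobiyarut]

/efatluy/:
  Rule 1 Progressive Voicing Assimilation: no change — [efatluy]
  Rule 2 Glottal Epenthesis: [efatluy] → [hefatluy]
  Rule 3 Voicing Between Vowels: no change — [hefatluy]
  Rule 4 t-Assibilation: no change — [hefatluy]
  Rule 5 Initial Cluster Simplification: no change — [hefatluy]
/lotikdife/:
  Rule 1 Progressive Voicing Assimilation: [lotikdife] → [lotiktife]
  Rule 2 Glottal Epenthesis: no change — [lotiktife]
  Rule 3 Voicing Between Vowels: [lotiktife] → [lodiktife]
  Rule 4 t-Assibilation: [lodiktife] → [lodiksife]
  Rule 5 Initial Cluster Simplification: no change — [lodiksife]
/opiyarut/:
  Rule 1 Progressive Voicing Assimilation: no change — [opiyarut]
  Rule 2 Glottal Epenthesis: [opiyarut] → [hopiyarut]
  Rule 3 Voicing Between Vowels: [hopiyarut] → [hobiyarut]
  Rule 4 t-Assibilation: no change — [hobiyarut]
  Rule 5 Initial Cluster Simplification: no change — [hobiyarut]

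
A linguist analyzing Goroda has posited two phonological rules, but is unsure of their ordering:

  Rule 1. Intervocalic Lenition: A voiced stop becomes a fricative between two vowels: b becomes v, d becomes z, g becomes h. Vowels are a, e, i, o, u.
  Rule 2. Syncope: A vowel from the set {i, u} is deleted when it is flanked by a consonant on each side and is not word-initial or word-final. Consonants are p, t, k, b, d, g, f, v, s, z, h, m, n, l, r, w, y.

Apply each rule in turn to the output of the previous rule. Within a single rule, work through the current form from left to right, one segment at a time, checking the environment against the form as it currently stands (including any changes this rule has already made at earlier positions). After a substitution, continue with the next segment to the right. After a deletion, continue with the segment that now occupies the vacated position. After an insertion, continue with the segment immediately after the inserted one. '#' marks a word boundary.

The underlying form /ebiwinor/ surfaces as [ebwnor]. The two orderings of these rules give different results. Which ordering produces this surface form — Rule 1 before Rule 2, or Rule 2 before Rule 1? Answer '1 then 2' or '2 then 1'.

Order 1 then 2:
  1 Intervocalic Lenition: [ebiwinor] → [eviwinor]
  2 Syncope: [eviwinor] → [evwnor]
  result: [evwnor]
Order 2 then 1:
  2 Syncope: [ebiwinor] → [ebwnor]
  1 Intervocalic Lenition: no change — [ebwnor]
  result: [ebwnor]

2 then 1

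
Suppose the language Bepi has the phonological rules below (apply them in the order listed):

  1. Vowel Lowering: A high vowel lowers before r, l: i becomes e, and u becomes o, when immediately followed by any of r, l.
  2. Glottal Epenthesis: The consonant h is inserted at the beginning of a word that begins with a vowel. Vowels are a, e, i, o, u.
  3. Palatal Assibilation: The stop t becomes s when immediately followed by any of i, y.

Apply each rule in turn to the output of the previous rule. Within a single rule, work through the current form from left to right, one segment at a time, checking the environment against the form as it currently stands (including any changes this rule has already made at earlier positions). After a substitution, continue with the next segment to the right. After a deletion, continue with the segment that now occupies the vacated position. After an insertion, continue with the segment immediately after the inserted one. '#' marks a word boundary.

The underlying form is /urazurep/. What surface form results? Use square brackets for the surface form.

1 Vowel Lowering: [urazurep] → [orazorep]
2 Glottal Epenthesis: [orazorep] → [horazorep]
3 Palatal Assibilation: no change — [horazorep]

[horazorep]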